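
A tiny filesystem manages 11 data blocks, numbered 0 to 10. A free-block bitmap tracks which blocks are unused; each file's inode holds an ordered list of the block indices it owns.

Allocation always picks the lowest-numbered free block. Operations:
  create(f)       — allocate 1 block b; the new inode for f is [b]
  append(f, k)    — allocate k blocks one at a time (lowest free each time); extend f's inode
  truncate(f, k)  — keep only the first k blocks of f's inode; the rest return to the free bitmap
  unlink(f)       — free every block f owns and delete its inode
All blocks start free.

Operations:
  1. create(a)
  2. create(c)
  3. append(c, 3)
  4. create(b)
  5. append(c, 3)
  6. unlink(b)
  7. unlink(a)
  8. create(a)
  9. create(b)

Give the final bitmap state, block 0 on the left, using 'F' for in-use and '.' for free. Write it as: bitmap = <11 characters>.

bitmap = FFFFFFFFF..

create(a): bitmap=F.......... | a=[0]
create(c): bitmap=FF......... | a=[0] c=[1]
append(c, 3): bitmap=FFFFF...... | a=[0] c=[1, 2, 3, 4]
create(b): bitmap=FFFFFF..... | a=[0] b=[5] c=[1, 2, 3, 4]
append(c, 3): bitmap=FFFFFFFFF.. | a=[0] b=[5] c=[1, 2, 3, 4, 6, 7, 8]
unlink(b): bitmap=FFFFF.FFF.. | a=[0] c=[1, 2, 3, 4, 6, 7, 8]
unlink(a): bitmap=.FFFF.FFF.. | c=[1, 2, 3, 4, 6, 7, 8]
create(a): bitmap=FFFFF.FFF.. | a=[0] c=[1, 2, 3, 4, 6, 7, 8]
create(b): bitmap=FFFFFFFFF.. | a=[0] b=[5] c=[1, 2, 3, 4, 6, 7, 8]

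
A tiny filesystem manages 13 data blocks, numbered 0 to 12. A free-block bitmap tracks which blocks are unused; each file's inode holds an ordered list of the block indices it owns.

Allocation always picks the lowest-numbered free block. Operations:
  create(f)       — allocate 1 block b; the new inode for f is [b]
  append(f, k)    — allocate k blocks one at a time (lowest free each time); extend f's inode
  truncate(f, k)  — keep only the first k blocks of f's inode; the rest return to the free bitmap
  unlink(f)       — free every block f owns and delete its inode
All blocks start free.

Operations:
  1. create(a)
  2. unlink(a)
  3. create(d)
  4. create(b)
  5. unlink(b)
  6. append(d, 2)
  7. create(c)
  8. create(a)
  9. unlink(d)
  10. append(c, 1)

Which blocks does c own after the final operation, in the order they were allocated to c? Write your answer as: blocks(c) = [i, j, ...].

blocks(c) = [3, 0]

create(a): bitmap=F............ | a=[0]
unlink(a): bitmap=............. | 
create(d): bitmap=F............ | d=[0]
create(b): bitmap=FF........... | b=[1] d=[0]
unlink(b): bitmap=F............ | d=[0]
append(d, 2): bitmap=FFF.......... | d=[0, 1, 2]
create(c): bitmap=FFFF......... | c=[3] d=[0, 1, 2]
create(a): bitmap=FFFFF........ | a=[4] c=[3] d=[0, 1, 2]
unlink(d): bitmap=...FF........ | a=[4] c=[3]
append(c, 1): bitmap=F..FF........ | a=[4] c=[3, 0]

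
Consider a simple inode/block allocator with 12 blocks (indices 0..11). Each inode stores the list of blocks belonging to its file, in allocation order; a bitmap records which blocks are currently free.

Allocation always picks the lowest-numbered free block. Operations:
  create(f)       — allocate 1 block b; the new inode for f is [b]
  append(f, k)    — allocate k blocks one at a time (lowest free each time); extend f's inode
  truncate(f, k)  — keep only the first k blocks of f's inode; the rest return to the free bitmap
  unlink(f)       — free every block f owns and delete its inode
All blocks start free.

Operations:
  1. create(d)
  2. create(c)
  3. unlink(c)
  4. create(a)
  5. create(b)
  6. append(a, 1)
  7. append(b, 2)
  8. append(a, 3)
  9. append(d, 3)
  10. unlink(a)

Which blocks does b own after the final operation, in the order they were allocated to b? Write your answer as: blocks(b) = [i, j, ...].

  1. create(d)  ⇒  F...........  {d→[0]}
  2. create(c)  ⇒  FF..........  {c→[1]; d→[0]}
  3. unlink(c)  ⇒  F...........  {d→[0]}
  4. create(a)  ⇒  FF..........  {a→[1]; d→[0]}
  5. create(b)  ⇒  FFF.........  {a→[1]; b→[2]; d→[0]}
  6. append(a, 1)  ⇒  FFFF........  {a→[1, 3]; b→[2]; d→[0]}
  7. append(b, 2)  ⇒  FFFFFF......  {a→[1, 3]; b→[2, 4, 5]; d→[0]}
  8. append(a, 3)  ⇒  FFFFFFFFF...  {a→[1, 3, 6, 7, 8]; b→[2, 4, 5]; d→[0]}
  9. append(d, 3)  ⇒  FFFFFFFFFFFF  {a→[1, 3, 6, 7, 8]; b→[2, 4, 5]; d→[0, 9, 10, 11]}
  10. unlink(a)  ⇒  F.F.FF...FFF  {b→[2, 4, 5]; d→[0, 9, 10, 11]}

blocks(b) = [2, 4, 5]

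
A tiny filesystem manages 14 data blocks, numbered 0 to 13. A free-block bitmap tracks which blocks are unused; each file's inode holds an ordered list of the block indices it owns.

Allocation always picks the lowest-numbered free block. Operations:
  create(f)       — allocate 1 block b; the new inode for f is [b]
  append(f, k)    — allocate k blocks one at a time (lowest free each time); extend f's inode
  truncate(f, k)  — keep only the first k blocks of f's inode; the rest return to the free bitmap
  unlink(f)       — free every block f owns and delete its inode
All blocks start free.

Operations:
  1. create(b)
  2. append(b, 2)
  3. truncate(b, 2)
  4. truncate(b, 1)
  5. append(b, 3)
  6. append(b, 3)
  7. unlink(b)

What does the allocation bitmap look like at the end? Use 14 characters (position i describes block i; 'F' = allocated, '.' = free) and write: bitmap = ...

create(b): bitmap=F............. | b=[0]
append(b, 2): bitmap=FFF........... | b=[0, 1, 2]
truncate(b, 2): bitmap=FF............ | b=[0, 1]
truncate(b, 1): bitmap=F............. | b=[0]
append(b, 3): bitmap=FFFF.......... | b=[0, 1, 2, 3]
append(b, 3): bitmap=FFFFFFF....... | b=[0, 1, 2, 3, 4, 5, 6]
unlink(b): bitmap=.............. | 

bitmap = ..............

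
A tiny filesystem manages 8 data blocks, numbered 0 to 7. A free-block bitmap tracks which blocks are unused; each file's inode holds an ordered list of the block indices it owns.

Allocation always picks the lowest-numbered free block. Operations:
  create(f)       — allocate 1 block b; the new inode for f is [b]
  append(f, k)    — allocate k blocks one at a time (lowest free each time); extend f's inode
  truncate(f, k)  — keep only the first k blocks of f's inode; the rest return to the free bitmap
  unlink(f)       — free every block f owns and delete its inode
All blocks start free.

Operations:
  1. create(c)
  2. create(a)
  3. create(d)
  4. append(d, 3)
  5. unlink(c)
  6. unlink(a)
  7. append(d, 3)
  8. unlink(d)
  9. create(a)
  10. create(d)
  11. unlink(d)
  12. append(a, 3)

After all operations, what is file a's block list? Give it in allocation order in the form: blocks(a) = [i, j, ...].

blocks(a) = [0, 1, 2, 3]

after create(c) → c:[0]  free=[F.......]
after create(a) → a:[1], c:[0]  free=[FF......]
after create(d) → a:[1], c:[0], d:[2]  free=[FFF.....]
after append(d, 3) → a:[1], c:[0], d:[2, 3, 4, 5]  free=[FFFFFF..]
after unlink(c) → a:[1], d:[2, 3, 4, 5]  free=[.FFFFF..]
after unlink(a) → d:[2, 3, 4, 5]  free=[..FFFF..]
after append(d, 3) → d:[2, 3, 4, 5, 0, 1, 6]  free=[FFFFFFF.]
after unlink(d) →   free=[........]
after create(a) → a:[0]  free=[F.......]
after create(d) → a:[0], d:[1]  free=[FF......]
after unlink(d) → a:[0]  free=[F.......]
after append(a, 3) → a:[0, 1, 2, 3]  free=[FFFF....]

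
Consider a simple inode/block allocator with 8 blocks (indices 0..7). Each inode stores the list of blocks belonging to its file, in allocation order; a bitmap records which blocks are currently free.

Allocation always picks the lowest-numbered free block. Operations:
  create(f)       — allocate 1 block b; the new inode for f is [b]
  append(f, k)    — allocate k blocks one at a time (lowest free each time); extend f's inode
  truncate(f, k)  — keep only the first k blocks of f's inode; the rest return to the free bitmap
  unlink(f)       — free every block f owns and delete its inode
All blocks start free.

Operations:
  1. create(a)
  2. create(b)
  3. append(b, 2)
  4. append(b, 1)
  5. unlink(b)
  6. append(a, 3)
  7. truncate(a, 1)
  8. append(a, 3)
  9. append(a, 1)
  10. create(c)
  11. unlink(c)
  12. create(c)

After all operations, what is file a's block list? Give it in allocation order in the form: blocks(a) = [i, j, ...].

create(a): bitmap=F....... | a=[0]
create(b): bitmap=FF...... | a=[0] b=[1]
append(b, 2): bitmap=FFFF.... | a=[0] b=[1, 2, 3]
append(b, 1): bitmap=FFFFF... | a=[0] b=[1, 2, 3, 4]
unlink(b): bitmap=F....... | a=[0]
append(a, 3): bitmap=FFFF.... | a=[0, 1, 2, 3]
truncate(a, 1): bitmap=F....... | a=[0]
append(a, 3): bitmap=FFFF.... | a=[0, 1, 2, 3]
append(a, 1): bitmap=FFFFF... | a=[0, 1, 2, 3, 4]
create(c): bitmap=FFFFFF.. | a=[0, 1, 2, 3, 4] c=[5]
unlink(c): bitmap=FFFFF... | a=[0, 1, 2, 3, 4]
create(c): bitmap=FFFFFF.. | a=[0, 1, 2, 3, 4] c=[5]

blocks(a) = [0, 1, 2, 3, 4]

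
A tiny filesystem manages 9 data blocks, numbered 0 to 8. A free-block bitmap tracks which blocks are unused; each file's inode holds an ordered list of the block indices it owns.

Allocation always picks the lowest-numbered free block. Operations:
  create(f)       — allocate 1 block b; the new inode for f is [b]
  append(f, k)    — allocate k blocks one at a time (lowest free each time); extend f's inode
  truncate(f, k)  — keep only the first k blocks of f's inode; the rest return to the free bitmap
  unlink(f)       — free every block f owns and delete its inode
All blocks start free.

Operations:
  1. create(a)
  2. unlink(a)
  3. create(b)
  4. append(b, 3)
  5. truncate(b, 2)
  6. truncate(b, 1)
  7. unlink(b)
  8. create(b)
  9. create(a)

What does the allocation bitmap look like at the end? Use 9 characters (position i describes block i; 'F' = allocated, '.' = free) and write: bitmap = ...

create(a): bitmap=F........ | a=[0]
unlink(a): bitmap=......... | 
create(b): bitmap=F........ | b=[0]
append(b, 3): bitmap=FFFF..... | b=[0, 1, 2, 3]
truncate(b, 2): bitmap=FF....... | b=[0, 1]
truncate(b, 1): bitmap=F........ | b=[0]
unlink(b): bitmap=......... | 
create(b): bitmap=F........ | b=[0]
create(a): bitmap=FF....... | a=[1] b=[0]

bitmap = FF.......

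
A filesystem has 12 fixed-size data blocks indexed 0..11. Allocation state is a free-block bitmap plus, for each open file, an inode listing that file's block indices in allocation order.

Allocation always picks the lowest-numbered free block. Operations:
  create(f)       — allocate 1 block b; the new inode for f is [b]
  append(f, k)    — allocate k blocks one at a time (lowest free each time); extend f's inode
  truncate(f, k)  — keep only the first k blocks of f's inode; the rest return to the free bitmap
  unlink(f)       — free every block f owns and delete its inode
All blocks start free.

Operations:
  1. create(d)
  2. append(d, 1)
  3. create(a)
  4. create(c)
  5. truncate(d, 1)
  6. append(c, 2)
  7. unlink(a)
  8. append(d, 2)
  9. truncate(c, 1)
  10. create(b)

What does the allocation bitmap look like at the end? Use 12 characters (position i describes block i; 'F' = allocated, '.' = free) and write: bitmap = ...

bitmap = FFFF.F......

  1. create(d)  ⇒  F...........  {d→[0]}
  2. append(d, 1)  ⇒  FF..........  {d→[0, 1]}
  3. create(a)  ⇒  FFF.........  {a→[2]; d→[0, 1]}
  4. create(c)  ⇒  FFFF........  {a→[2]; c→[3]; d→[0, 1]}
  5. truncate(d, 1)  ⇒  F.FF........  {a→[2]; c→[3]; d→[0]}
  6. append(c, 2)  ⇒  FFFFF.......  {a→[2]; c→[3, 1, 4]; d→[0]}
  7. unlink(a)  ⇒  FF.FF.......  {c→[3, 1, 4]; d→[0]}
  8. append(d, 2)  ⇒  FFFFFF......  {c→[3, 1, 4]; d→[0, 2, 5]}
  9. truncate(c, 1)  ⇒  F.FF.F......  {c→[3]; d→[0, 2, 5]}
  10. create(b)  ⇒  FFFF.F......  {b→[1]; c→[3]; d→[0, 2, 5]}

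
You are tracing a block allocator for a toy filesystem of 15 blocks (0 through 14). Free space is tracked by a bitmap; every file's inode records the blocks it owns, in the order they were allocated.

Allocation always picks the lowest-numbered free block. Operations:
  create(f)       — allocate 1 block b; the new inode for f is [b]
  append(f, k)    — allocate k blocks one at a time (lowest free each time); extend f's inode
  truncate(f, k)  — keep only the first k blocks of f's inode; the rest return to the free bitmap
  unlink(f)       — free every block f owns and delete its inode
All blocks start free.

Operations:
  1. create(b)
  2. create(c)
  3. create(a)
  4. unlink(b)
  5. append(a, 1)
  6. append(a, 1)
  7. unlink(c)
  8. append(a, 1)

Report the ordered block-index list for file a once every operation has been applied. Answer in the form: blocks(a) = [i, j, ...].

[1] create(b) — b=0 (map F..............)
[2] create(c) — b=0 c=1 (map FF.............)
[3] create(a) — a=2 b=0 c=1 (map FFF............)
[4] unlink(b) — a=2 c=1 (map .FF............)
[5] append(a, 1) — a=2,0 c=1 (map FFF............)
[6] append(a, 1) — a=2,0,3 c=1 (map FFFF...........)
[7] unlink(c) — a=2,0,3 (map F.FF...........)
[8] append(a, 1) — a=2,0,3,1 (map FFFF...........)

blocks(a) = [2, 0, 3, 1]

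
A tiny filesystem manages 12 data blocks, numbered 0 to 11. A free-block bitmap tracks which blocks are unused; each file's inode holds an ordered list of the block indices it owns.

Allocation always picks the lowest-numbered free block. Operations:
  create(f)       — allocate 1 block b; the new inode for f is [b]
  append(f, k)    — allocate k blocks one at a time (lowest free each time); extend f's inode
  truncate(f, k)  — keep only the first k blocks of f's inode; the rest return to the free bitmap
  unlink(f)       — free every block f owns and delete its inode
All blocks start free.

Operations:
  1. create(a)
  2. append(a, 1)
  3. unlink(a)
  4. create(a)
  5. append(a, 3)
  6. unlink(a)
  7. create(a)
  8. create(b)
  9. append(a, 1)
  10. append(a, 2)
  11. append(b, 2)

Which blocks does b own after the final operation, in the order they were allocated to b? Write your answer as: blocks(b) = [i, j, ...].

create(a): bitmap=F........... | a=[0]
append(a, 1): bitmap=FF.......... | a=[0, 1]
unlink(a): bitmap=............ | 
create(a): bitmap=F........... | a=[0]
append(a, 3): bitmap=FFFF........ | a=[0, 1, 2, 3]
unlink(a): bitmap=............ | 
create(a): bitmap=F........... | a=[0]
create(b): bitmap=FF.......... | a=[0] b=[1]
append(a, 1): bitmap=FFF......... | a=[0, 2] b=[1]
append(a, 2): bitmap=FFFFF....... | a=[0, 2, 3, 4] b=[1]
append(b, 2): bitmap=FFFFFFF..... | a=[0, 2, 3, 4] b=[1, 5, 6]

blocks(b) = [1, 5, 6]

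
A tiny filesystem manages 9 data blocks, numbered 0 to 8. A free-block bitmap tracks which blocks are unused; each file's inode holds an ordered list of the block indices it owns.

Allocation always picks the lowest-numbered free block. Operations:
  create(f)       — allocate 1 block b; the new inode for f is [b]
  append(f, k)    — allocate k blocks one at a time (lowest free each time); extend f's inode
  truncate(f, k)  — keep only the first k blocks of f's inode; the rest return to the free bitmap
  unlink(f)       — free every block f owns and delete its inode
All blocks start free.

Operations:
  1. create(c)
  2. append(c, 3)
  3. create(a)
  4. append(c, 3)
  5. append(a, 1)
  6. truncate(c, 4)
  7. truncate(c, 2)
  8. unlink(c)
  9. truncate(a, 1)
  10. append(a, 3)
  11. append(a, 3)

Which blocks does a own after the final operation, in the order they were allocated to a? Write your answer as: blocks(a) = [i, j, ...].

create(c): bitmap=F........ | c=[0]
append(c, 3): bitmap=FFFF..... | c=[0, 1, 2, 3]
create(a): bitmap=FFFFF.... | a=[4] c=[0, 1, 2, 3]
append(c, 3): bitmap=FFFFFFFF. | a=[4] c=[0, 1, 2, 3, 5, 6, 7]
append(a, 1): bitmap=FFFFFFFFF | a=[4, 8] c=[0, 1, 2, 3, 5, 6, 7]
truncate(c, 4): bitmap=FFFFF...F | a=[4, 8] c=[0, 1, 2, 3]
truncate(c, 2): bitmap=FF..F...F | a=[4, 8] c=[0, 1]
unlink(c): bitmap=....F...F | a=[4, 8]
truncate(a, 1): bitmap=....F.... | a=[4]
append(a, 3): bitmap=FFF.F.... | a=[4, 0, 1, 2]
append(a, 3): bitmap=FFFFFFF.. | a=[4, 0, 1, 2, 3, 5, 6]

blocks(a) = [4, 0, 1, 2, 3, 5, 6]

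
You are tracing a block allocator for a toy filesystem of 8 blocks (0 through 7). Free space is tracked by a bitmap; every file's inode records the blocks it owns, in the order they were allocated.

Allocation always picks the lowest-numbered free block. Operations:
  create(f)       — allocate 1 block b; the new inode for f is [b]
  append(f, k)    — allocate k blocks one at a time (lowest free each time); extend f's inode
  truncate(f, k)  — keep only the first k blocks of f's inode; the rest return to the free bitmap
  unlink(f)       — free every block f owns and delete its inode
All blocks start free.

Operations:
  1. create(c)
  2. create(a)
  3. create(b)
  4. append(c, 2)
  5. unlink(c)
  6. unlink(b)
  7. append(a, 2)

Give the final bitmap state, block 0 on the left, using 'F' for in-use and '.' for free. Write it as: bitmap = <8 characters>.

bitmap = FFF.....

  1. create(c)  ⇒  F.......  {c→[0]}
  2. create(a)  ⇒  FF......  {a→[1]; c→[0]}
  3. create(b)  ⇒  FFF.....  {a→[1]; b→[2]; c→[0]}
  4. append(c, 2)  ⇒  FFFFF...  {a→[1]; b→[2]; c→[0, 3, 4]}
  5. unlink(c)  ⇒  .FF.....  {a→[1]; b→[2]}
  6. unlink(b)  ⇒  .F......  {a→[1]}
  7. append(a, 2)  ⇒  FFF.....  {a→[1, 0, 2]}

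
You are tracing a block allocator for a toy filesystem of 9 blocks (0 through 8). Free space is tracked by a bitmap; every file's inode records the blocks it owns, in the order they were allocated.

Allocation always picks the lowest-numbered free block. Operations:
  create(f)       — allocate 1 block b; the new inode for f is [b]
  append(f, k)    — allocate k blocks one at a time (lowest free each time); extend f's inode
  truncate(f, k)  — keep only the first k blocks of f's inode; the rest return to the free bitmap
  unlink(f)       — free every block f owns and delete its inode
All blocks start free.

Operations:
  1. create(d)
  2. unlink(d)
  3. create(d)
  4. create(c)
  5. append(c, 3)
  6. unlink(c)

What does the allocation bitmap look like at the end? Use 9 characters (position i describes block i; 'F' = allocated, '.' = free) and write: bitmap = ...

bitmap = F........

[1] create(d) — d=0 (map F........)
[2] unlink(d) —  (map .........)
[3] create(d) — d=0 (map F........)
[4] create(c) — c=1 d=0 (map FF.......)
[5] append(c, 3) — c=1,2,3,4 d=0 (map FFFFF....)
[6] unlink(c) — d=0 (map F........)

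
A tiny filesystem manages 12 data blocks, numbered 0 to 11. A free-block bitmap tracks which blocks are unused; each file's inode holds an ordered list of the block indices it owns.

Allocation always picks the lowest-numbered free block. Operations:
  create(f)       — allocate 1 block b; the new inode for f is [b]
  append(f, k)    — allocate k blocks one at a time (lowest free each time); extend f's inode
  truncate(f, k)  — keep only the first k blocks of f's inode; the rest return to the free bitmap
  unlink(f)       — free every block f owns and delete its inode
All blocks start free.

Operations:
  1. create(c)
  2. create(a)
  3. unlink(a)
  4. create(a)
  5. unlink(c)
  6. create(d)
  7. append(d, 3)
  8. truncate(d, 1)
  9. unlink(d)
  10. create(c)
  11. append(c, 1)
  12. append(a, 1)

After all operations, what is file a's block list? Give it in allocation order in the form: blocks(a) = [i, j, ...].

blocks(a) = [1, 3]

create(c): bitmap=F........... | c=[0]
create(a): bitmap=FF.......... | a=[1] c=[0]
unlink(a): bitmap=F........... | c=[0]
create(a): bitmap=FF.......... | a=[1] c=[0]
unlink(c): bitmap=.F.......... | a=[1]
create(d): bitmap=FF.......... | a=[1] d=[0]
append(d, 3): bitmap=FFFFF....... | a=[1] d=[0, 2, 3, 4]
truncate(d, 1): bitmap=FF.......... | a=[1] d=[0]
unlink(d): bitmap=.F.......... | a=[1]
create(c): bitmap=FF.......... | a=[1] c=[0]
append(c, 1): bitmap=FFF......... | a=[1] c=[0, 2]
append(a, 1): bitmap=FFFF........ | a=[1, 3] c=[0, 2]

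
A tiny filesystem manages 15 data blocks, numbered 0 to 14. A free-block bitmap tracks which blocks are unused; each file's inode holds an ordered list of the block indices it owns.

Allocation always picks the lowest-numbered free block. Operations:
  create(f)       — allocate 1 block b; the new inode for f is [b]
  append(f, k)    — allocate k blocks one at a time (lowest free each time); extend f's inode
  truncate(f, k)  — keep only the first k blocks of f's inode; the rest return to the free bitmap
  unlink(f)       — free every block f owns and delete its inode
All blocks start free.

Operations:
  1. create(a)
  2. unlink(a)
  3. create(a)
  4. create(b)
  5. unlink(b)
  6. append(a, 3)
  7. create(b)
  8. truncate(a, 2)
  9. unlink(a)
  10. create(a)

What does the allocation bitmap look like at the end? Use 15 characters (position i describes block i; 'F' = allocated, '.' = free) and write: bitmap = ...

create(a): bitmap=F.............. | a=[0]
unlink(a): bitmap=............... | 
create(a): bitmap=F.............. | a=[0]
create(b): bitmap=FF............. | a=[0] b=[1]
unlink(b): bitmap=F.............. | a=[0]
append(a, 3): bitmap=FFFF........... | a=[0, 1, 2, 3]
create(b): bitmap=FFFFF.......... | a=[0, 1, 2, 3] b=[4]
truncate(a, 2): bitmap=FF..F.......... | a=[0, 1] b=[4]
unlink(a): bitmap=....F.......... | b=[4]
create(a): bitmap=F...F.......... | a=[0] b=[4]

bitmap = F...F..........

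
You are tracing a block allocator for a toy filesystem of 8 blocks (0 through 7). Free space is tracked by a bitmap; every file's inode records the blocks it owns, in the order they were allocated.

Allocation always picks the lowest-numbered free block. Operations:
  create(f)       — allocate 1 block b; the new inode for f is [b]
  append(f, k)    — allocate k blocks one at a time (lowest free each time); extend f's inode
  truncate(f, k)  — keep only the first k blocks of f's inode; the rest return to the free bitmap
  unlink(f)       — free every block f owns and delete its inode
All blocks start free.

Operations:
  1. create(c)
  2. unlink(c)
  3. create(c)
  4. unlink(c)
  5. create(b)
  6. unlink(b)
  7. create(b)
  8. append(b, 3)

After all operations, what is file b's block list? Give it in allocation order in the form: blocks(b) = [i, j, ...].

  1. create(c)  ⇒  F.......  {c→[0]}
  2. unlink(c)  ⇒  ........  {}
  3. create(c)  ⇒  F.......  {c→[0]}
  4. unlink(c)  ⇒  ........  {}
  5. create(b)  ⇒  F.......  {b→[0]}
  6. unlink(b)  ⇒  ........  {}
  7. create(b)  ⇒  F.......  {b→[0]}
  8. append(b, 3)  ⇒  FFFF....  {b→[0, 1, 2, 3]}

blocks(b) = [0, 1, 2, 3]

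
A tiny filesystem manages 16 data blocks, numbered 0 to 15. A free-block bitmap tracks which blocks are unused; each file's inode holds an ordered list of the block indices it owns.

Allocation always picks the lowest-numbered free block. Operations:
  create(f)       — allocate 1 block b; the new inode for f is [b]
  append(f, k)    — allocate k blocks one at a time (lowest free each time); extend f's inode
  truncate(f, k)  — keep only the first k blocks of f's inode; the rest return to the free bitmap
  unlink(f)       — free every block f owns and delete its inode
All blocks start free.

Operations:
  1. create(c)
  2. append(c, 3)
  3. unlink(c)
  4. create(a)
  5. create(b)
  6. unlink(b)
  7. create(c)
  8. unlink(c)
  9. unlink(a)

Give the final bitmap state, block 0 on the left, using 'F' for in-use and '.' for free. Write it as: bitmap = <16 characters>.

[1] create(c) — c=0 (map F...............)
[2] append(c, 3) — c=0,1,2,3 (map FFFF............)
[3] unlink(c) —  (map ................)
[4] create(a) — a=0 (map F...............)
[5] create(b) — a=0 b=1 (map FF..............)
[6] unlink(b) — a=0 (map F...............)
[7] create(c) — a=0 c=1 (map FF..............)
[8] unlink(c) — a=0 (map F...............)
[9] unlink(a) —  (map ................)

bitmap = ................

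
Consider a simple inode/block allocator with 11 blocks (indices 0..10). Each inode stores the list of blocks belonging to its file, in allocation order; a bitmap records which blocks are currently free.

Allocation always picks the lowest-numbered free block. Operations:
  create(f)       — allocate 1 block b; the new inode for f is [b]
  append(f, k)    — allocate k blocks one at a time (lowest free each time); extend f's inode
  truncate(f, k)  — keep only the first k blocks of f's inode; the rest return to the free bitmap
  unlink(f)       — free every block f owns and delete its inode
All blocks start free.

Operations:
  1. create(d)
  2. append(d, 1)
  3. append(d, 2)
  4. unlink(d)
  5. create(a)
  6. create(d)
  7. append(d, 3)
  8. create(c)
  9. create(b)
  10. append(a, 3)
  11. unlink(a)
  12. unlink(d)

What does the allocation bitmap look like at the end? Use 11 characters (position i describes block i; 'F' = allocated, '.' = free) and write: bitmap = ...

[1] create(d) — d=0 (map F..........)
[2] append(d, 1) — d=0,1 (map FF.........)
[3] append(d, 2) — d=0,1,2,3 (map FFFF.......)
[4] unlink(d) —  (map ...........)
[5] create(a) — a=0 (map F..........)
[6] create(d) — a=0 d=1 (map FF.........)
[7] append(d, 3) — a=0 d=1,2,3,4 (map FFFFF......)
[8] create(c) — a=0 c=5 d=1,2,3,4 (map FFFFFF.....)
[9] create(b) — a=0 b=6 c=5 d=1,2,3,4 (map FFFFFFF....)
[10] append(a, 3) — a=0,7,8,9 b=6 c=5 d=1,2,3,4 (map FFFFFFFFFF.)
[11] unlink(a) — b=6 c=5 d=1,2,3,4 (map .FFFFFF....)
[12] unlink(d) — b=6 c=5 (map .....FF....)

bitmap = .....FF....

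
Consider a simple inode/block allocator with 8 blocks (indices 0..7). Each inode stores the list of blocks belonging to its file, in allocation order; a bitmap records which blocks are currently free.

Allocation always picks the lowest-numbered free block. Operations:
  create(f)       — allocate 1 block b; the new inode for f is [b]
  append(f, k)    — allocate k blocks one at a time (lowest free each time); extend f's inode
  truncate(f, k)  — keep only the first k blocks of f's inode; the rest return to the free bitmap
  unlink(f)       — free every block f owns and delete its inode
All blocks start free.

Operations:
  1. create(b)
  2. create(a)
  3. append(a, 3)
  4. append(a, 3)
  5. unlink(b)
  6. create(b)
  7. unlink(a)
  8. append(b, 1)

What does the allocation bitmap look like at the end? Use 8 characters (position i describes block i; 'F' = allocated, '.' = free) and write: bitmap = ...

bitmap = FF......

after create(b) → b:[0]  free=[F.......]
after create(a) → a:[1], b:[0]  free=[FF......]
after append(a, 3) → a:[1, 2, 3, 4], b:[0]  free=[FFFFF...]
after append(a, 3) → a:[1, 2, 3, 4, 5, 6, 7], b:[0]  free=[FFFFFFFF]
after unlink(b) → a:[1, 2, 3, 4, 5, 6, 7]  free=[.FFFFFFF]
after create(b) → a:[1, 2, 3, 4, 5, 6, 7], b:[0]  free=[FFFFFFFF]
after unlink(a) → b:[0]  free=[F.......]
after append(b, 1) → b:[0, 1]  free=[FF......]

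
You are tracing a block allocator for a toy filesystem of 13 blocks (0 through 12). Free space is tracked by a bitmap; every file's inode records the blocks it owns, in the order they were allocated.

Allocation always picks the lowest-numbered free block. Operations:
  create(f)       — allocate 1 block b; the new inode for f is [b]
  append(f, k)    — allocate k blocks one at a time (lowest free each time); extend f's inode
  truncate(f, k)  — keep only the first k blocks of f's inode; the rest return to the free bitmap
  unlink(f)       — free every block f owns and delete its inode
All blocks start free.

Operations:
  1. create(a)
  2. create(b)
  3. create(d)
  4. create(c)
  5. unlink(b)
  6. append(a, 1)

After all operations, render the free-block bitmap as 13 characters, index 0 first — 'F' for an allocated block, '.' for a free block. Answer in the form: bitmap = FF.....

bitmap = FFFF.........

create(a): bitmap=F............ | a=[0]
create(b): bitmap=FF........... | a=[0] b=[1]
create(d): bitmap=FFF.......... | a=[0] b=[1] d=[2]
create(c): bitmap=FFFF......... | a=[0] b=[1] c=[3] d=[2]
unlink(b): bitmap=F.FF......... | a=[0] c=[3] d=[2]
append(a, 1): bitmap=FFFF......... | a=[0, 1] c=[3] d=[2]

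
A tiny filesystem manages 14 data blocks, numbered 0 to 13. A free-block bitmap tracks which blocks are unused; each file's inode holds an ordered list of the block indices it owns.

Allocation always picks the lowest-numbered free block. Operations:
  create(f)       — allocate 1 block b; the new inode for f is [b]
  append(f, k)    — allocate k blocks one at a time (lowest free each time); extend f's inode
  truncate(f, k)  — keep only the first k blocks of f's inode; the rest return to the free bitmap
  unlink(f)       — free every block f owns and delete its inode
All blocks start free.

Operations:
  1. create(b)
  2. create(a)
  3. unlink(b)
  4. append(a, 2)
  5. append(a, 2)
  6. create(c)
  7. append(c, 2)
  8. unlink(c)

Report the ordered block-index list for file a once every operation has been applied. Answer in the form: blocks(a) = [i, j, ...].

blocks(a) = [1, 0, 2, 3, 4]

[1] create(b) — b=0 (map F.............)
[2] create(a) — a=1 b=0 (map FF............)
[3] unlink(b) — a=1 (map .F............)
[4] append(a, 2) — a=1,0,2 (map FFF...........)
[5] append(a, 2) — a=1,0,2,3,4 (map FFFFF.........)
[6] create(c) — a=1,0,2,3,4 c=5 (map FFFFFF........)
[7] append(c, 2) — a=1,0,2,3,4 c=5,6,7 (map FFFFFFFF......)
[8] unlink(c) — a=1,0,2,3,4 (map FFFFF.........)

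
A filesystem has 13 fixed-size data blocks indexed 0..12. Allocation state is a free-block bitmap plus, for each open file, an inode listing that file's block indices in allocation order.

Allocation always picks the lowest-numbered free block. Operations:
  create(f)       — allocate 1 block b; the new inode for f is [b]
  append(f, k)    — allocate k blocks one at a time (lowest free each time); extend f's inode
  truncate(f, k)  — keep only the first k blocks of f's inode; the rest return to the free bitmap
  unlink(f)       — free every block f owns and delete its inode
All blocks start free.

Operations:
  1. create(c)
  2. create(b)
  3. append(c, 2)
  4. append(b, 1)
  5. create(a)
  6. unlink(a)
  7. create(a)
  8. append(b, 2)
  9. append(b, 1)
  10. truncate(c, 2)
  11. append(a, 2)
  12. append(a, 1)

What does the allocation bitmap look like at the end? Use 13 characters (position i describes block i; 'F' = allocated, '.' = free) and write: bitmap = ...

bitmap = FFFFFFFFFFF..

[1] create(c) — c=0 (map F............)
[2] create(b) — b=1 c=0 (map FF...........)
[3] append(c, 2) — b=1 c=0,2,3 (map FFFF.........)
[4] append(b, 1) — b=1,4 c=0,2,3 (map FFFFF........)
[5] create(a) — a=5 b=1,4 c=0,2,3 (map FFFFFF.......)
[6] unlink(a) — b=1,4 c=0,2,3 (map FFFFF........)
[7] create(a) — a=5 b=1,4 c=0,2,3 (map FFFFFF.......)
[8] append(b, 2) — a=5 b=1,4,6,7 c=0,2,3 (map FFFFFFFF.....)
[9] append(b, 1) — a=5 b=1,4,6,7,8 c=0,2,3 (map FFFFFFFFF....)
[10] truncate(c, 2) — a=5 b=1,4,6,7,8 c=0,2 (map FFF.FFFFF....)
[11] append(a, 2) — a=5,3,9 b=1,4,6,7,8 c=0,2 (map FFFFFFFFFF...)
[12] append(a, 1) — a=5,3,9,10 b=1,4,6,7,8 c=0,2 (map FFFFFFFFFFF..)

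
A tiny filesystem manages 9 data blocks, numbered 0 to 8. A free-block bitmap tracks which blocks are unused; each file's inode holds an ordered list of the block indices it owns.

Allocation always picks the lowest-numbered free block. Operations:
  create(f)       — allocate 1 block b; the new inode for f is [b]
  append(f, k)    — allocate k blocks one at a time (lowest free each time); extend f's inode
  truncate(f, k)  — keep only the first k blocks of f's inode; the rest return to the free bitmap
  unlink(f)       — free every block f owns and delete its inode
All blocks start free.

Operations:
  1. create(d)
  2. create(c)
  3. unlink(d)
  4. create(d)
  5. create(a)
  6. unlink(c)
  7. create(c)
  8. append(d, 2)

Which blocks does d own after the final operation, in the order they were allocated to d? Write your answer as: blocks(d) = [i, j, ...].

blocks(d) = [0, 3, 4]

after create(d) → d:[0]  free=[F........]
after create(c) → c:[1], d:[0]  free=[FF.......]
after unlink(d) → c:[1]  free=[.F.......]
after create(d) → c:[1], d:[0]  free=[FF.......]
after create(a) → a:[2], c:[1], d:[0]  free=[FFF......]
after unlink(c) → a:[2], d:[0]  free=[F.F......]
after create(c) → a:[2], c:[1], d:[0]  free=[FFF......]
after append(d, 2) → a:[2], c:[1], d:[0, 3, 4]  free=[FFFFF....]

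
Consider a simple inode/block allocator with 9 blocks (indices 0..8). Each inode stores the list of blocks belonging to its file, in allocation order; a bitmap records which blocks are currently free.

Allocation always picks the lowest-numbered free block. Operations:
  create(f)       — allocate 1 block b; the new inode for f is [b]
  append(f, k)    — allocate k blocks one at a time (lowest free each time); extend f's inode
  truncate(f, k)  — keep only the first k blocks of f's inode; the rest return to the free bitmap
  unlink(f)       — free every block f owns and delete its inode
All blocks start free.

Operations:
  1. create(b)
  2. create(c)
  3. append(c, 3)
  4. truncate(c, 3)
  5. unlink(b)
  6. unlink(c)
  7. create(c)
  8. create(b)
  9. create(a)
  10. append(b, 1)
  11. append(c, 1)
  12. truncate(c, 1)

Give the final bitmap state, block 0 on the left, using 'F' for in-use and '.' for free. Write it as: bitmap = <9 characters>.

bitmap = FFFF.....

create(b): bitmap=F........ | b=[0]
create(c): bitmap=FF....... | b=[0] c=[1]
append(c, 3): bitmap=FFFFF.... | b=[0] c=[1, 2, 3, 4]
truncate(c, 3): bitmap=FFFF..... | b=[0] c=[1, 2, 3]
unlink(b): bitmap=.FFF..... | c=[1, 2, 3]
unlink(c): bitmap=......... | 
create(c): bitmap=F........ | c=[0]
create(b): bitmap=FF....... | b=[1] c=[0]
create(a): bitmap=FFF...... | a=[2] b=[1] c=[0]
append(b, 1): bitmap=FFFF..... | a=[2] b=[1, 3] c=[0]
append(c, 1): bitmap=FFFFF.... | a=[2] b=[1, 3] c=[0, 4]
truncate(c, 1): bitmap=FFFF..... | a=[2] b=[1, 3] c=[0]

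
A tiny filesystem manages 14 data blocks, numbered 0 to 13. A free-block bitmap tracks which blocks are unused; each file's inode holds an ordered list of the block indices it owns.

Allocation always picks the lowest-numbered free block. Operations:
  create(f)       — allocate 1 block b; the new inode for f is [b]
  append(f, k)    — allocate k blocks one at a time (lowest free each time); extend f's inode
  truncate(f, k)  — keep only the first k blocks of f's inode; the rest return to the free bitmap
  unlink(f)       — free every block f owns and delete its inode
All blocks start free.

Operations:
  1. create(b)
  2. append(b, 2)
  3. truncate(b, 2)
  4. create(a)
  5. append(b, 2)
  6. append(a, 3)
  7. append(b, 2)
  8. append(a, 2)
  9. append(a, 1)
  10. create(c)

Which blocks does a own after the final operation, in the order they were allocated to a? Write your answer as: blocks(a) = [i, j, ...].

blocks(a) = [2, 5, 6, 7, 10, 11, 12]

  1. create(b)  ⇒  F.............  {b→[0]}
  2. append(b, 2)  ⇒  FFF...........  {b→[0, 1, 2]}
  3. truncate(b, 2)  ⇒  FF............  {b→[0, 1]}
  4. create(a)  ⇒  FFF...........  {a→[2]; b→[0, 1]}
  5. append(b, 2)  ⇒  FFFFF.........  {a→[2]; b→[0, 1, 3, 4]}
  6. append(a, 3)  ⇒  FFFFFFFF......  {a→[2, 5, 6, 7]; b→[0, 1, 3, 4]}
  7. append(b, 2)  ⇒  FFFFFFFFFF....  {a→[2, 5, 6, 7]; b→[0, 1, 3, 4, 8, 9]}
  8. append(a, 2)  ⇒  FFFFFFFFFFFF..  {a→[2, 5, 6, 7, 10, 11]; b→[0, 1, 3, 4, 8, 9]}
  9. append(a, 1)  ⇒  FFFFFFFFFFFFF.  {a→[2, 5, 6, 7, 10, 11, 12]; b→[0, 1, 3, 4, 8, 9]}
  10. create(c)  ⇒  FFFFFFFFFFFFFF  {a→[2, 5, 6, 7, 10, 11, 12]; b→[0, 1, 3, 4, 8, 9]; c→[13]}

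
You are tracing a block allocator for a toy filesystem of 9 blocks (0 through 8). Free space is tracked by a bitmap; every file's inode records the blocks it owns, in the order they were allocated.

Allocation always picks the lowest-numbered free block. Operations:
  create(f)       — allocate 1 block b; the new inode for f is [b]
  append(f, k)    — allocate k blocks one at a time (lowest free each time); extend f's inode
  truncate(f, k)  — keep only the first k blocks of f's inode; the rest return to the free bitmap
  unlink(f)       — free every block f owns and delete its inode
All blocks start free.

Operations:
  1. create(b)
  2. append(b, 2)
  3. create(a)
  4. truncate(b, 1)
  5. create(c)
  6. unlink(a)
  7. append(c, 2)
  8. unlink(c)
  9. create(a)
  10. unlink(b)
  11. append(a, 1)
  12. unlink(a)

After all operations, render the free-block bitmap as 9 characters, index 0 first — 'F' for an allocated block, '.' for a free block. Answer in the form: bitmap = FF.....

create(b): bitmap=F........ | b=[0]
append(b, 2): bitmap=FFF...... | b=[0, 1, 2]
create(a): bitmap=FFFF..... | a=[3] b=[0, 1, 2]
truncate(b, 1): bitmap=F..F..... | a=[3] b=[0]
create(c): bitmap=FF.F..... | a=[3] b=[0] c=[1]
unlink(a): bitmap=FF....... | b=[0] c=[1]
append(c, 2): bitmap=FFFF..... | b=[0] c=[1, 2, 3]
unlink(c): bitmap=F........ | b=[0]
create(a): bitmap=FF....... | a=[1] b=[0]
unlink(b): bitmap=.F....... | a=[1]
append(a, 1): bitmap=FF....... | a=[1, 0]
unlink(a): bitmap=......... | 

bitmap = .........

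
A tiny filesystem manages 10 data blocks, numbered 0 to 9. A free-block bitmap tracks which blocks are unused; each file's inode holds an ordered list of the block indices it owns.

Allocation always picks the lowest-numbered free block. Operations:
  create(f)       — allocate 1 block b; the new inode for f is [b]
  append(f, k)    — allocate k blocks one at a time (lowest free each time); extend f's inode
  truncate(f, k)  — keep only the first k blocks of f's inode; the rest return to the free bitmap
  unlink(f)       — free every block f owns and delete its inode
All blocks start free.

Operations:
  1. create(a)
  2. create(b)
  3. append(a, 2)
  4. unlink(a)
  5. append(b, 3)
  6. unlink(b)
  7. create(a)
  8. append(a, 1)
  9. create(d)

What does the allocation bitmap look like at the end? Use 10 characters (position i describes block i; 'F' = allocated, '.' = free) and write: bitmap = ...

bitmap = FFF.......

  1. create(a)  ⇒  F.........  {a→[0]}
  2. create(b)  ⇒  FF........  {a→[0]; b→[1]}
  3. append(a, 2)  ⇒  FFFF......  {a→[0, 2, 3]; b→[1]}
  4. unlink(a)  ⇒  .F........  {b→[1]}
  5. append(b, 3)  ⇒  FFFF......  {b→[1, 0, 2, 3]}
  6. unlink(b)  ⇒  ..........  {}
  7. create(a)  ⇒  F.........  {a→[0]}
  8. append(a, 1)  ⇒  FF........  {a→[0, 1]}
  9. create(d)  ⇒  FFF.......  {a→[0, 1]; d→[2]}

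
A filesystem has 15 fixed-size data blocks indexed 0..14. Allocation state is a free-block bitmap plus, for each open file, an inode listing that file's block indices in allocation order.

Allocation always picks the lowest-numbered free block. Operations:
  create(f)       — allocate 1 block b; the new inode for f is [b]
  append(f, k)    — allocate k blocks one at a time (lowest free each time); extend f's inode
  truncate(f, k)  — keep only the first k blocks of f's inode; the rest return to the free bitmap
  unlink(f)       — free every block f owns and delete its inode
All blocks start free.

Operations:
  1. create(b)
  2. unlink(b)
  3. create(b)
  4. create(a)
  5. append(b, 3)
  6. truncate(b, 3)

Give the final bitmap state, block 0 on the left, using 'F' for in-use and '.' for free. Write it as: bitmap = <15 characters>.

after create(b) → b:[0]  free=[F..............]
after unlink(b) →   free=[...............]
after create(b) → b:[0]  free=[F..............]
after create(a) → a:[1], b:[0]  free=[FF.............]
after append(b, 3) → a:[1], b:[0, 2, 3, 4]  free=[FFFFF..........]
after truncate(b, 3) → a:[1], b:[0, 2, 3]  free=[FFFF...........]

bitmap = FFFF...........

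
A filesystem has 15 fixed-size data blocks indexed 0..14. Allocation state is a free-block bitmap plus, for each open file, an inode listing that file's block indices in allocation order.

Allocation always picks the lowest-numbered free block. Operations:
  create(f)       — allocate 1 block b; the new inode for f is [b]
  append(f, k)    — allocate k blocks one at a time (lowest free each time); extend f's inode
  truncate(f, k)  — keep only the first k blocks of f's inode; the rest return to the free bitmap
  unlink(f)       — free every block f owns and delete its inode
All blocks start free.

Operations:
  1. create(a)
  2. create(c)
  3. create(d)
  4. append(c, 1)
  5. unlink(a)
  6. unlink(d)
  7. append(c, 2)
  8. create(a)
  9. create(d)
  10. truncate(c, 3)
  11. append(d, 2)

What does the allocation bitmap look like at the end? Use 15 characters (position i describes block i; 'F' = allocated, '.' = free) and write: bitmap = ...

after create(a) → a:[0]  free=[F..............]
after create(c) → a:[0], c:[1]  free=[FF.............]
after create(d) → a:[0], c:[1], d:[2]  free=[FFF............]
after append(c, 1) → a:[0], c:[1, 3], d:[2]  free=[FFFF...........]
after unlink(a) → c:[1, 3], d:[2]  free=[.FFF...........]
after unlink(d) → c:[1, 3]  free=[.F.F...........]
after append(c, 2) → c:[1, 3, 0, 2]  free=[FFFF...........]
after create(a) → a:[4], c:[1, 3, 0, 2]  free=[FFFFF..........]
after create(d) → a:[4], c:[1, 3, 0, 2], d:[5]  free=[FFFFFF.........]
after truncate(c, 3) → a:[4], c:[1, 3, 0], d:[5]  free=[FF.FFF.........]
after append(d, 2) → a:[4], c:[1, 3, 0], d:[5, 2, 6]  free=[FFFFFFF........]

bitmap = FFFFFFF........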